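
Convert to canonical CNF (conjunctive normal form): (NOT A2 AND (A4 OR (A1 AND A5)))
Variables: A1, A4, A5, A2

(A1 OR A4 OR A5 OR A2) AND (A1 OR A4 OR A5 OR NOT A2) AND (A1 OR A4 OR NOT A5 OR A2) AND (A1 OR A4 OR NOT A5 OR NOT A2) AND (A1 OR NOT A4 OR A5 OR NOT A2) AND (A1 OR NOT A4 OR NOT A5 OR NOT A2) AND (NOT A1 OR A4 OR A5 OR A2) AND (NOT A1 OR A4 OR A5 OR NOT A2) AND (NOT A1 OR A4 OR NOT A5 OR NOT A2) AND (NOT A1 OR NOT A4 OR A5 OR NOT A2) AND (NOT A1 OR NOT A4 OR NOT A5 OR NOT A2)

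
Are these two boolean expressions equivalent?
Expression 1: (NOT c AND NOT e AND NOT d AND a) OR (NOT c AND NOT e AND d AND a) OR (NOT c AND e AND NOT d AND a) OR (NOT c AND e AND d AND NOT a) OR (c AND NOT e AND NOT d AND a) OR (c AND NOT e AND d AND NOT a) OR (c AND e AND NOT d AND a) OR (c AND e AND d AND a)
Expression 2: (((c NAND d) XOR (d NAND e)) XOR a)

Yes, they are equivalent — the two output columns agree on all 16 assignments:
c | e | d | a | Expression 1 | Expression 2
-------------------------------------------
0 | 0 | 0 | 0 | 0 | 0
0 | 0 | 0 | 1 | 1 | 1
0 | 0 | 1 | 0 | 0 | 0
0 | 0 | 1 | 1 | 1 | 1
0 | 1 | 0 | 0 | 0 | 0
0 | 1 | 0 | 1 | 1 | 1
0 | 1 | 1 | 0 | 1 | 1
0 | 1 | 1 | 1 | 0 | 0
1 | 0 | 0 | 0 | 0 | 0
1 | 0 | 0 | 1 | 1 | 1
1 | 0 | 1 | 0 | 1 | 1
1 | 0 | 1 | 1 | 0 | 0
1 | 1 | 0 | 0 | 0 | 0
1 | 1 | 0 | 1 | 1 | 1
1 | 1 | 1 | 0 | 0 | 0
1 | 1 | 1 | 1 | 1 | 1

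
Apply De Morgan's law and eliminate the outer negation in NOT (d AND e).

NOT d OR NOT e
De Morgan's: NOT(AND of terms) = OR of negations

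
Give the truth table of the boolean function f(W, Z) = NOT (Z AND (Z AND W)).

W | Z | Output
--------------
0 | 0 | 1
0 | 1 | 1
1 | 0 | 1
1 | 1 | 0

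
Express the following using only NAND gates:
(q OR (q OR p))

((q NAND q) NAND (((q NAND q) NAND (p NAND p)) NAND ((q NAND q) NAND (p NAND p))))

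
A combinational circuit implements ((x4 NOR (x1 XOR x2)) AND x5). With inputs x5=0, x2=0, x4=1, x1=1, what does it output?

Substituting: ((1 NOR (1 XOR 0)) AND 0)
= 0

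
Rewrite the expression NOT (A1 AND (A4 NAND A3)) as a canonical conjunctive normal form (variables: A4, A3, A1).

(A4 OR A3 OR NOT A1) AND (A4 OR NOT A3 OR NOT A1) AND (NOT A4 OR A3 OR NOT A1)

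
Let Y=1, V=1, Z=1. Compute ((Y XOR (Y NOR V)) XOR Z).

Substituting: ((1 XOR (1 NOR 1)) XOR 1)
= 0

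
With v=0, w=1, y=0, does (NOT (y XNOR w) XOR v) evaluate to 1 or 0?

Substituting: (NOT (0 XNOR 1) XOR 0)
= 1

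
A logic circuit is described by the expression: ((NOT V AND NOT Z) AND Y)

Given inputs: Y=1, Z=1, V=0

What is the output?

Substituting: ((NOT 0 AND NOT 1) AND 1)
= 0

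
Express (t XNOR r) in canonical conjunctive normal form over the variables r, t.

(r OR NOT t) AND (NOT r OR t)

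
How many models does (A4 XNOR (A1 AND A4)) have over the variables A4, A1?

Satisfying assignments: (0,0), (0,1), (1,1)
Count: 3 out of 4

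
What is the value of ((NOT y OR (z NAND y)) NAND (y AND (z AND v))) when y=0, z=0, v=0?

Substituting: ((NOT 0 OR (0 NAND 0)) NAND (0 AND (0 AND 0)))
= 1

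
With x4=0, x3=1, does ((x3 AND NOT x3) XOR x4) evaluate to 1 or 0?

Substituting: ((1 AND NOT 1) XOR 0)
= 0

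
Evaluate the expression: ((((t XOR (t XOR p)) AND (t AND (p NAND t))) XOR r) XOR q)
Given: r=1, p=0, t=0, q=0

Substituting: ((((0 XOR (0 XOR 0)) AND (0 AND (0 NAND 0))) XOR 1) XOR 0)
= 1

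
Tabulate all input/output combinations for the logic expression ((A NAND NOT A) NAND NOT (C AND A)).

C | A | Output
--------------
0 | 0 | 0
0 | 1 | 0
1 | 0 | 0
1 | 1 | 1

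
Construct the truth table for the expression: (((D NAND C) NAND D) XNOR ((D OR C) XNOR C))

D | C | Output
--------------
0 | 0 | 1
0 | 1 | 1
1 | 0 | 1
1 | 1 | 1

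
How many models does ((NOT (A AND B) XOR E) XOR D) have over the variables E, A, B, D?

Satisfying assignments: (0,0,0,0), (0,0,1,0), (0,1,0,0), (0,1,1,1), (1,0,0,1), (1,0,1,1), (1,1,0,1), (1,1,1,0)
Count: 8 out of 16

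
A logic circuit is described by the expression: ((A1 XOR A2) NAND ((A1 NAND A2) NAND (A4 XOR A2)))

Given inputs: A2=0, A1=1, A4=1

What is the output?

Substituting: ((1 XOR 0) NAND ((1 NAND 0) NAND (1 XOR 0)))
= 1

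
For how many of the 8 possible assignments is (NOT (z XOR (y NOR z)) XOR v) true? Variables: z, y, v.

Satisfying assignments: (0,0,1), (0,1,0), (1,0,1), (1,1,1)
Count: 4 out of 8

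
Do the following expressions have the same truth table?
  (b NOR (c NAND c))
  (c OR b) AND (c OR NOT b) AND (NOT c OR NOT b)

Yes, they are equivalent — the two output columns agree on all 4 assignments:
c | b | Expression 1 | Expression 2
-----------------------------------
0 | 0 | 0 | 0
0 | 1 | 0 | 0
1 | 0 | 1 | 1
1 | 1 | 0 | 0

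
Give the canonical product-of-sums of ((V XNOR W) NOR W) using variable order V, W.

ΠM(0, 1, 3) = (V OR W) AND (V OR NOT W) AND (NOT V OR NOT W)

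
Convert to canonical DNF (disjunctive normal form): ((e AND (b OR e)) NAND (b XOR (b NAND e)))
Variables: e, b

(NOT e AND NOT b) OR (NOT e AND b)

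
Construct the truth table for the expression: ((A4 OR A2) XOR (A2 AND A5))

A4 | A2 | A5 | Output
---------------------
0 | 0 | 0 | 0
0 | 0 | 1 | 0
0 | 1 | 0 | 1
0 | 1 | 1 | 0
1 | 0 | 0 | 1
1 | 0 | 1 | 1
1 | 1 | 0 | 1
1 | 1 | 1 | 0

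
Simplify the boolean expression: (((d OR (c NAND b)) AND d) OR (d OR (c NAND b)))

By absorption (E OR (E AND v) = E):
= (d OR (c NAND b))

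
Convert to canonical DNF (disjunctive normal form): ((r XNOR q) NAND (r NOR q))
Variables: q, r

(NOT q AND r) OR (q AND NOT r) OR (q AND r)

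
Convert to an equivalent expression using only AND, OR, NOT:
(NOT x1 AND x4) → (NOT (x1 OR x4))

NOT (NOT x1 AND x4) OR (NOT (x1 OR x4))
(Implication elimination: A → B = NOT A OR B)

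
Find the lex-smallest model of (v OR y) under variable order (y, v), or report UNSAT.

y=0, v=1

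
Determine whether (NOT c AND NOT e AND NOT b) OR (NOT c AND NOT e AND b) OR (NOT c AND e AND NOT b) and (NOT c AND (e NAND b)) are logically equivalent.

Yes, they are equivalent — the two output columns agree on all 8 assignments:
c | e | b | Expression 1 | Expression 2
---------------------------------------
0 | 0 | 0 | 1 | 1
0 | 0 | 1 | 1 | 1
0 | 1 | 0 | 1 | 1
0 | 1 | 1 | 0 | 0
1 | 0 | 0 | 0 | 0
1 | 0 | 1 | 0 | 0
1 | 1 | 0 | 0 | 0
1 | 1 | 1 | 0 | 0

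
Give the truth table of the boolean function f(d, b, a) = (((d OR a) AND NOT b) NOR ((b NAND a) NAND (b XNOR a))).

d | b | a | Output
------------------
0 | 0 | 0 | 1
0 | 0 | 1 | 0
0 | 1 | 0 | 0
0 | 1 | 1 | 0
1 | 0 | 0 | 0
1 | 0 | 1 | 0
1 | 1 | 0 | 0
1 | 1 | 1 | 0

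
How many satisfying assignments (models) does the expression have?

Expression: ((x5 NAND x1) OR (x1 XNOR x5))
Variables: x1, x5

Satisfying assignments: (0,0), (0,1), (1,0), (1,1)
Count: 4 out of 4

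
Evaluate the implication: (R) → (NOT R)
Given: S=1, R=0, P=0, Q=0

Antecedent (R) = 0; consequent (NOT R) = 1.
0 → 1 = 1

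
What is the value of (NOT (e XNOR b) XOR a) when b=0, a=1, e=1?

Substituting: (NOT (1 XNOR 0) XOR 1)
= 0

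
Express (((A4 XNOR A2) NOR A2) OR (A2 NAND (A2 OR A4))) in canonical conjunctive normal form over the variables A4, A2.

(A4 OR NOT A2) AND (NOT A4 OR NOT A2)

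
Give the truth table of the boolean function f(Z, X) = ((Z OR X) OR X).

Z | X | Output
--------------
0 | 0 | 0
0 | 1 | 1
1 | 0 | 1
1 | 1 | 1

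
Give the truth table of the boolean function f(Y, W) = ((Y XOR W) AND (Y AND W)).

Y | W | Output
--------------
0 | 0 | 0
0 | 1 | 0
1 | 0 | 0
1 | 1 | 0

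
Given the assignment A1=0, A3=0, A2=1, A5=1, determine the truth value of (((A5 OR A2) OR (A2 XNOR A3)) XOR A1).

Substituting: (((1 OR 1) OR (1 XNOR 0)) XOR 0)
= 1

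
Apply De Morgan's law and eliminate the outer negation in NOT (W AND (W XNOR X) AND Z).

NOT W OR NOT (W XNOR X) OR NOT Z
De Morgan's: NOT(AND of terms) = OR of negations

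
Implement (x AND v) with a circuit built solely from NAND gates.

((x NAND v) NAND (x NAND v))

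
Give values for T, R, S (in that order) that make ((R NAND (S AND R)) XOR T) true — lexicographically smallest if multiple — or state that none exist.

T=0, R=0, S=0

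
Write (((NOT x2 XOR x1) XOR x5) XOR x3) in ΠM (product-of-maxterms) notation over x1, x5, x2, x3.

ΠM(1, 2, 4, 7, 8, 11, 13, 14) = (x1 OR x5 OR x2 OR NOT x3) AND (x1 OR x5 OR NOT x2 OR x3) AND (x1 OR NOT x5 OR x2 OR x3) AND (x1 OR NOT x5 OR NOT x2 OR NOT x3) AND (NOT x1 OR x5 OR x2 OR x3) AND (NOT x1 OR x5 OR NOT x2 OR NOT x3) AND (NOT x1 OR NOT x5 OR x2 OR NOT x3) AND (NOT x1 OR NOT x5 OR NOT x2 OR x3)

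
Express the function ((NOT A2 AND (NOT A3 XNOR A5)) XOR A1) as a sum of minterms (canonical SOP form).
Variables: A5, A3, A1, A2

Σm(2, 3, 4, 7, 8, 11, 14, 15) = (NOT A5 AND NOT A3 AND A1 AND NOT A2) OR (NOT A5 AND NOT A3 AND A1 AND A2) OR (NOT A5 AND A3 AND NOT A1 AND NOT A2) OR (NOT A5 AND A3 AND A1 AND A2) OR (A5 AND NOT A3 AND NOT A1 AND NOT A2) OR (A5 AND NOT A3 AND A1 AND A2) OR (A5 AND A3 AND A1 AND NOT A2) OR (A5 AND A3 AND A1 AND A2)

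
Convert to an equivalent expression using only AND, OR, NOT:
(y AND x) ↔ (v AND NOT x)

((y AND x) AND (v AND NOT x)) OR (NOT (y AND x) AND NOT (v AND NOT x))
(Biconditional = both true or both false)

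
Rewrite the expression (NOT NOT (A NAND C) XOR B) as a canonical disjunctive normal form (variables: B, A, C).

(NOT B AND NOT A AND NOT C) OR (NOT B AND NOT A AND C) OR (NOT B AND A AND NOT C) OR (B AND A AND C)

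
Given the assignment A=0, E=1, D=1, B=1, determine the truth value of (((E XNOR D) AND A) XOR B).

Substituting: (((1 XNOR 1) AND 0) XOR 1)
= 1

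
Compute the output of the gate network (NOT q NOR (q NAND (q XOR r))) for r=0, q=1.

Substituting: (NOT 1 NOR (1 NAND (1 XOR 0)))
= 1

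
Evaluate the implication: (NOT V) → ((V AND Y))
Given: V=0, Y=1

Antecedent (NOT V) = 1; consequent ((V AND Y)) = 0.
1 → 0 = 0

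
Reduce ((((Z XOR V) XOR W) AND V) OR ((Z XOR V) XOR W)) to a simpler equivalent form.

By absorption (E OR (E AND v) = E):
= ((Z XOR V) XOR W)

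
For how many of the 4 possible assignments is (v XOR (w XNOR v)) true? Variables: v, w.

Satisfying assignments: (0,0), (1,0)
Count: 2 out of 4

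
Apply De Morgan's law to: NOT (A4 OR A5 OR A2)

NOT A4 AND NOT A5 AND NOT A2
De Morgan's: NOT(OR of terms) = AND of negations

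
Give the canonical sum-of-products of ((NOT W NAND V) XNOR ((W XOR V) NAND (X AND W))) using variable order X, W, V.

Σm(0, 2, 3, 4, 7) = (NOT X AND NOT W AND NOT V) OR (NOT X AND W AND NOT V) OR (NOT X AND W AND V) OR (X AND NOT W AND NOT V) OR (X AND W AND V)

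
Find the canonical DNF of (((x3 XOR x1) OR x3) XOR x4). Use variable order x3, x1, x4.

(NOT x3 AND NOT x1 AND x4) OR (NOT x3 AND x1 AND NOT x4) OR (x3 AND NOT x1 AND NOT x4) OR (x3 AND x1 AND NOT x4)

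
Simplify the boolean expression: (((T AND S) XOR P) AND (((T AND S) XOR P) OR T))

By absorption (E AND (E OR v) = E):
= ((T AND S) XOR P)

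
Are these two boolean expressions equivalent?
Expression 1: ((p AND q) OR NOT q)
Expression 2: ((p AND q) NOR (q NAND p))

No. Counterexample: with p=0, q=0, Expression 1 = 1 but Expression 2 = 0.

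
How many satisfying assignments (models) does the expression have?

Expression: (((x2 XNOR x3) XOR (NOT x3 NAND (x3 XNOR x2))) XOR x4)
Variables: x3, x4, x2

Satisfying assignments: (0,0,0), (0,0,1), (1,0,0), (1,1,1)
Count: 4 out of 8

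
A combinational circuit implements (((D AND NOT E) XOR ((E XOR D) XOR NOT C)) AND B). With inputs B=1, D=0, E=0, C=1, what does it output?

Substituting: (((0 AND NOT 0) XOR ((0 XOR 0) XOR NOT 1)) AND 1)
= 0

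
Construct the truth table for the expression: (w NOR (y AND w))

y | w | Output
--------------
0 | 0 | 1
0 | 1 | 0
1 | 0 | 1
1 | 1 | 0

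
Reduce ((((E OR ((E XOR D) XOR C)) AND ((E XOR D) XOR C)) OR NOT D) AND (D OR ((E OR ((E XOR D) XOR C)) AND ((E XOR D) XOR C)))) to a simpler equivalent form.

By distribution ((E OR v) AND (E OR NOT v) = E) then absorption (E AND (E OR v) = E):
= ((E XOR D) XOR C)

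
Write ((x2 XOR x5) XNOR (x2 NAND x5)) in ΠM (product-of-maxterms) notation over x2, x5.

ΠM(0) = (x2 OR x5)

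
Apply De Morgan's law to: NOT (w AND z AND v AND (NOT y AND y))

NOT w OR NOT z OR NOT v OR NOT (NOT y AND y)
De Morgan's: NOT(AND of terms) = OR of negations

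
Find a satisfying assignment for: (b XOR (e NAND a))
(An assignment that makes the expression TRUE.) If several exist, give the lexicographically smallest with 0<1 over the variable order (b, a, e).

b=0, a=0, e=0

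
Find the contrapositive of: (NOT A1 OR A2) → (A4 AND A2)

Contrapositive: NOT (A4 AND A2) → NOT (NOT A1 OR A2)
Note: A statement and its contrapositive are logically equivalent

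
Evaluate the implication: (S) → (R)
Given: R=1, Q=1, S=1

Antecedent (S) = 1; consequent (R) = 1.
1 → 1 = 1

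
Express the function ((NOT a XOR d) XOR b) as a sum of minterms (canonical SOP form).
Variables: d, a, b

Σm(0, 3, 5, 6) = (NOT d AND NOT a AND NOT b) OR (NOT d AND a AND b) OR (d AND NOT a AND b) OR (d AND a AND NOT b)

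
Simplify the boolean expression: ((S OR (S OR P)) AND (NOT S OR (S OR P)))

By distribution ((E OR v) AND (E OR NOT v) = E):
= (S OR P)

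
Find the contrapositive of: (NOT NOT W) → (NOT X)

Contrapositive: X → NOT W
Note: A statement and its contrapositive are logically equivalent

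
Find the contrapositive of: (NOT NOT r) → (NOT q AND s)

Contrapositive: NOT (NOT q AND s) → NOT r
Note: A statement and its contrapositive are logically equivalent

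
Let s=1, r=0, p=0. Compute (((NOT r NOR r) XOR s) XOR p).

Substituting: (((NOT 0 NOR 0) XOR 1) XOR 0)
= 1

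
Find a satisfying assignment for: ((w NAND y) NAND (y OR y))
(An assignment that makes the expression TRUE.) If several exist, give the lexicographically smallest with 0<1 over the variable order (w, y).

w=0, y=0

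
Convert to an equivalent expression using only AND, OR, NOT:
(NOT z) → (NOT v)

z OR (NOT v)
(Implication elimination: A → B = NOT A OR B)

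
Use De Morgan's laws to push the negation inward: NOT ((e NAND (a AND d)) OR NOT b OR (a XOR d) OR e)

NOT (e NAND (a AND d)) AND b AND NOT (a XOR d) AND NOT e
De Morgan's: NOT(OR of terms) = AND of negations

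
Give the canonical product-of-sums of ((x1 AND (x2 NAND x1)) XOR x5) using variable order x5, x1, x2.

ΠM(0, 1, 3, 6) = (x5 OR x1 OR x2) AND (x5 OR x1 OR NOT x2) AND (x5 OR NOT x1 OR NOT x2) AND (NOT x5 OR NOT x1 OR x2)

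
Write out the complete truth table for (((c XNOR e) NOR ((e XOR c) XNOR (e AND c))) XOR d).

d | e | c | Output
------------------
0 | 0 | 0 | 0
0 | 0 | 1 | 1
0 | 1 | 0 | 1
0 | 1 | 1 | 0
1 | 0 | 0 | 1
1 | 0 | 1 | 0
1 | 1 | 0 | 0
1 | 1 | 1 | 1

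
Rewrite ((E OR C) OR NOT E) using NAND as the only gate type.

((((E NAND E) NAND (C NAND C)) NAND ((E NAND E) NAND (C NAND C))) NAND ((E NAND E) NAND (E NAND E)))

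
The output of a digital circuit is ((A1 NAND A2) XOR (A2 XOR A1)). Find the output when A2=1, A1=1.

Substituting: ((1 NAND 1) XOR (1 XOR 1))
= 0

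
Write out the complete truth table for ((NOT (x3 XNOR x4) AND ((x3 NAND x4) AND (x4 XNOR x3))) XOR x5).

x5 | x4 | x3 | Output
---------------------
0 | 0 | 0 | 0
0 | 0 | 1 | 0
0 | 1 | 0 | 0
0 | 1 | 1 | 0
1 | 0 | 0 | 1
1 | 0 | 1 | 1
1 | 1 | 0 | 1
1 | 1 | 1 | 1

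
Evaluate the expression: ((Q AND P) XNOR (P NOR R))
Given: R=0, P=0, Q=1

Substituting: ((1 AND 0) XNOR (0 NOR 0))
= 0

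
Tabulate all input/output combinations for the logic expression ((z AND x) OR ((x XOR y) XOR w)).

x | y | w | z | Output
----------------------
0 | 0 | 0 | 0 | 0
0 | 0 | 0 | 1 | 0
0 | 0 | 1 | 0 | 1
0 | 0 | 1 | 1 | 1
0 | 1 | 0 | 0 | 1
0 | 1 | 0 | 1 | 1
0 | 1 | 1 | 0 | 0
0 | 1 | 1 | 1 | 0
1 | 0 | 0 | 0 | 1
1 | 0 | 0 | 1 | 1
1 | 0 | 1 | 0 | 0
1 | 0 | 1 | 1 | 1
1 | 1 | 0 | 0 | 0
1 | 1 | 0 | 1 | 1
1 | 1 | 1 | 0 | 1
1 | 1 | 1 | 1 | 1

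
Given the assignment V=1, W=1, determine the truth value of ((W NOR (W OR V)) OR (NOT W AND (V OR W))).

Substituting: ((1 NOR (1 OR 1)) OR (NOT 1 AND (1 OR 1)))
= 0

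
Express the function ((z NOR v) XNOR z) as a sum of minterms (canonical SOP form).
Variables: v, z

Σm(2) = (v AND NOT z)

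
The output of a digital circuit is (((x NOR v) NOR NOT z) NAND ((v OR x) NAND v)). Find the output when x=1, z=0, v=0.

Substituting: (((1 NOR 0) NOR NOT 0) NAND ((0 OR 1) NAND 0))
= 1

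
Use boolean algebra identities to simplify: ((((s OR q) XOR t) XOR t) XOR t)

By XOR self-cancellation ((E XOR v) XOR v = E):
= ((s OR q) XOR t)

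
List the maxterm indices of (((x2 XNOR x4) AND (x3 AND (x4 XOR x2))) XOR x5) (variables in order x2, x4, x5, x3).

ΠM(0, 1, 4, 5, 8, 9, 12, 13) = (x2 OR x4 OR x5 OR x3) AND (x2 OR x4 OR x5 OR NOT x3) AND (x2 OR NOT x4 OR x5 OR x3) AND (x2 OR NOT x4 OR x5 OR NOT x3) AND (NOT x2 OR x4 OR x5 OR x3) AND (NOT x2 OR x4 OR x5 OR NOT x3) AND (NOT x2 OR NOT x4 OR x5 OR x3) AND (NOT x2 OR NOT x4 OR x5 OR NOT x3)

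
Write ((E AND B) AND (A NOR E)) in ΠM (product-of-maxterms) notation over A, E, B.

ΠM(0, 1, 2, 3, 4, 5, 6, 7) = (A OR E OR B) AND (A OR E OR NOT B) AND (A OR NOT E OR B) AND (A OR NOT E OR NOT B) AND (NOT A OR E OR B) AND (NOT A OR E OR NOT B) AND (NOT A OR NOT E OR B) AND (NOT A OR NOT E OR NOT B)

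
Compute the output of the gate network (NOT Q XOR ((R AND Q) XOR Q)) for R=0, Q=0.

Substituting: (NOT 0 XOR ((0 AND 0) XOR 0))
= 1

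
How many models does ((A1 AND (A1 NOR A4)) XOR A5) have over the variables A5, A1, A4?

Satisfying assignments: (1,0,0), (1,0,1), (1,1,0), (1,1,1)
Count: 4 out of 8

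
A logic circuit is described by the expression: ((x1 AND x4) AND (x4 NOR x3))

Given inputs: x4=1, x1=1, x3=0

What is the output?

Substituting: ((1 AND 1) AND (1 NOR 0))
= 0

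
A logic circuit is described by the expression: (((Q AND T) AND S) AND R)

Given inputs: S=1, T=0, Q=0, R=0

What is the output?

Substituting: (((0 AND 0) AND 1) AND 0)
= 0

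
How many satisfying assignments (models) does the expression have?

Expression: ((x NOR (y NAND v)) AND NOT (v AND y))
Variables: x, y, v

No assignment satisfies the expression.
Count: 0 out of 8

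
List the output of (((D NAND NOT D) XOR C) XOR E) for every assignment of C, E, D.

C | E | D | Output
------------------
0 | 0 | 0 | 1
0 | 0 | 1 | 1
0 | 1 | 0 | 0
0 | 1 | 1 | 0
1 | 0 | 0 | 0
1 | 0 | 1 | 0
1 | 1 | 0 | 1
1 | 1 | 1 | 1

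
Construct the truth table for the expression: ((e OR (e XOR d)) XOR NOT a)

d | a | e | Output
------------------
0 | 0 | 0 | 1
0 | 0 | 1 | 0
0 | 1 | 0 | 0
0 | 1 | 1 | 1
1 | 0 | 0 | 0
1 | 0 | 1 | 0
1 | 1 | 0 | 1
1 | 1 | 1 | 1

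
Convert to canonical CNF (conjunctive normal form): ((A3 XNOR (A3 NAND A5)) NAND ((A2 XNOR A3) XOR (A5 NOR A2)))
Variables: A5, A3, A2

(A5 OR NOT A3 OR A2) AND (A5 OR NOT A3 OR NOT A2)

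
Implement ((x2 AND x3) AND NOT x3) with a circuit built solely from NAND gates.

((((x2 NAND x3) NAND (x2 NAND x3)) NAND (x3 NAND x3)) NAND (((x2 NAND x3) NAND (x2 NAND x3)) NAND (x3 NAND x3)))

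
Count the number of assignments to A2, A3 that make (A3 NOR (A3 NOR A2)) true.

Satisfying assignments: (1,0)
Count: 1 out of 4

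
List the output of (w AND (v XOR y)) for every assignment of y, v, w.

y | v | w | Output
------------------
0 | 0 | 0 | 0
0 | 0 | 1 | 0
0 | 1 | 0 | 0
0 | 1 | 1 | 1
1 | 0 | 0 | 0
1 | 0 | 1 | 1
1 | 1 | 0 | 0
1 | 1 | 1 | 0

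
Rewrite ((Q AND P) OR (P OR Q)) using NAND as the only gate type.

((((Q NAND P) NAND (Q NAND P)) NAND ((Q NAND P) NAND (Q NAND P))) NAND (((P NAND P) NAND (Q NAND Q)) NAND ((P NAND P) NAND (Q NAND Q))))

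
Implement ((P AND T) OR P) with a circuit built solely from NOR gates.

((((P NOR P) NOR (T NOR T)) NOR P) NOR (((P NOR P) NOR (T NOR T)) NOR P))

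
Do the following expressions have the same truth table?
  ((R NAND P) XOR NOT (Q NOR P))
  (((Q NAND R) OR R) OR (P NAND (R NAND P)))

No. Counterexample: with Q=0, R=0, P=1, Expression 1 = 0 but Expression 2 = 1.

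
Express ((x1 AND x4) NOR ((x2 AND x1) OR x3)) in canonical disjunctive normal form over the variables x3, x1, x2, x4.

(NOT x3 AND NOT x1 AND NOT x2 AND NOT x4) OR (NOT x3 AND NOT x1 AND NOT x2 AND x4) OR (NOT x3 AND NOT x1 AND x2 AND NOT x4) OR (NOT x3 AND NOT x1 AND x2 AND x4) OR (NOT x3 AND x1 AND NOT x2 AND NOT x4)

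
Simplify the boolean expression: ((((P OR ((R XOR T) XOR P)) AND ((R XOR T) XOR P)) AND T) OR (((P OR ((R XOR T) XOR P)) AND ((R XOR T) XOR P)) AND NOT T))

By distribution ((E AND v) OR (E AND NOT v) = E) then absorption (E AND (E OR v) = E):
= ((R XOR T) XOR P)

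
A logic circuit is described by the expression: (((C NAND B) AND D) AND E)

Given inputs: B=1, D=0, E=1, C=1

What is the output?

Substituting: (((1 NAND 1) AND 0) AND 1)
= 0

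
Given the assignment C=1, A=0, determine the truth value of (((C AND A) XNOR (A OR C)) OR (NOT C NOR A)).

Substituting: (((1 AND 0) XNOR (0 OR 1)) OR (NOT 1 NOR 0))
= 1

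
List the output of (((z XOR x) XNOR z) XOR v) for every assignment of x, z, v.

x | z | v | Output
------------------
0 | 0 | 0 | 1
0 | 0 | 1 | 0
0 | 1 | 0 | 1
0 | 1 | 1 | 0
1 | 0 | 0 | 0
1 | 0 | 1 | 1
1 | 1 | 0 | 0
1 | 1 | 1 | 1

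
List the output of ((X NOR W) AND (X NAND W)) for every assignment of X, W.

X | W | Output
--------------
0 | 0 | 1
0 | 1 | 0
1 | 0 | 0
1 | 1 | 0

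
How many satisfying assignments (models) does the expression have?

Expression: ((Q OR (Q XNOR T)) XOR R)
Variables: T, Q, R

Satisfying assignments: (0,0,0), (0,1,0), (1,0,1), (1,1,0)
Count: 4 out of 8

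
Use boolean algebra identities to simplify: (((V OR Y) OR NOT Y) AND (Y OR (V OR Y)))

By distribution ((E OR v) AND (E OR NOT v) = E):
= (V OR Y)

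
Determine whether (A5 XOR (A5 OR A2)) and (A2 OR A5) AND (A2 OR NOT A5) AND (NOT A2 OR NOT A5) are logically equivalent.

Yes, they are equivalent — the two output columns agree on all 4 assignments:
A2 | A5 | Expression 1 | Expression 2
-------------------------------------
0 | 0 | 0 | 0
0 | 1 | 0 | 0
1 | 0 | 1 | 1
1 | 1 | 0 | 0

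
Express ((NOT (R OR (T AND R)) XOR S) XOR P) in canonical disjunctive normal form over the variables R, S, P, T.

(NOT R AND NOT S AND NOT P AND NOT T) OR (NOT R AND NOT S AND NOT P AND T) OR (NOT R AND S AND P AND NOT T) OR (NOT R AND S AND P AND T) OR (R AND NOT S AND P AND NOT T) OR (R AND NOT S AND P AND T) OR (R AND S AND NOT P AND NOT T) OR (R AND S AND NOT P AND T)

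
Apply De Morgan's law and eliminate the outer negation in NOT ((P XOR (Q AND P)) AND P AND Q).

NOT (P XOR (Q AND P)) OR NOT P OR NOT Q
De Morgan's: NOT(AND of terms) = OR of negations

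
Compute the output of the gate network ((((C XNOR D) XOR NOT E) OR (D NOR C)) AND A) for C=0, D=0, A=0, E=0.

Substituting: ((((0 XNOR 0) XOR NOT 0) OR (0 NOR 0)) AND 0)
= 0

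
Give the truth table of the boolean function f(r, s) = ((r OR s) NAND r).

r | s | Output
--------------
0 | 0 | 1
0 | 1 | 1
1 | 0 | 0
1 | 1 | 0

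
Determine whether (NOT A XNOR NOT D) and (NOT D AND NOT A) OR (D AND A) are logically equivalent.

Yes, they are equivalent — the two output columns agree on all 4 assignments:
D | A | Expression 1 | Expression 2
-----------------------------------
0 | 0 | 1 | 1
0 | 1 | 0 | 0
1 | 0 | 0 | 0
1 | 1 | 1 | 1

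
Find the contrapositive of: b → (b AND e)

Contrapositive: NOT (b AND e) → NOT b
Note: A statement and its contrapositive are logically equivalent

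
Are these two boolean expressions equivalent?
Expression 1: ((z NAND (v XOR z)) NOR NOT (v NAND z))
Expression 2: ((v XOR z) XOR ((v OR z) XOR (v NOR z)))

No. Counterexample: with v=0, z=0, Expression 1 = 0 but Expression 2 = 1.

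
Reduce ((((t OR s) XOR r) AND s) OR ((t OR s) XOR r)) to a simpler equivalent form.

By absorption (E OR (E AND v) = E):
= ((t OR s) XOR r)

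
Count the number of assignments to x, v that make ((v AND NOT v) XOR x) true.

Satisfying assignments: (1,0), (1,1)
Count: 2 out of 4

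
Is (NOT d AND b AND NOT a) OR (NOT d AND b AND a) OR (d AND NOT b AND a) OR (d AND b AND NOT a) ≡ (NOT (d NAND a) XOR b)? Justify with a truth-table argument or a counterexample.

Yes, they are equivalent — the two output columns agree on all 8 assignments:
d | b | a | Expression 1 | Expression 2
---------------------------------------
0 | 0 | 0 | 0 | 0
0 | 0 | 1 | 0 | 0
0 | 1 | 0 | 1 | 1
0 | 1 | 1 | 1 | 1
1 | 0 | 0 | 0 | 0
1 | 0 | 1 | 1 | 1
1 | 1 | 0 | 1 | 1
1 | 1 | 1 | 0 | 0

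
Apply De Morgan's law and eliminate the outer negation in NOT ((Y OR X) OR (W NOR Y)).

NOT (Y OR X) AND NOT (W NOR Y)
De Morgan's: NOT(OR of terms) = AND of negations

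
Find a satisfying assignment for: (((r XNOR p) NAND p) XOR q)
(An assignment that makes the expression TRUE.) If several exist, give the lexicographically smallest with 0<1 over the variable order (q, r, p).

q=0, r=0, p=0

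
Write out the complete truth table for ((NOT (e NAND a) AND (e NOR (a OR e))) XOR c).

c | e | a | Output
------------------
0 | 0 | 0 | 0
0 | 0 | 1 | 0
0 | 1 | 0 | 0
0 | 1 | 1 | 0
1 | 0 | 0 | 1
1 | 0 | 1 | 1
1 | 1 | 0 | 1
1 | 1 | 1 | 1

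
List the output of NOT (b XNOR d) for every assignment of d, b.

d | b | Output
--------------
0 | 0 | 0
0 | 1 | 1
1 | 0 | 1
1 | 1 | 0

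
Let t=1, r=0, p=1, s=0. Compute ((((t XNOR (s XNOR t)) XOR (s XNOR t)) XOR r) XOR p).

Substituting: ((((1 XNOR (0 XNOR 1)) XOR (0 XNOR 1)) XOR 0) XOR 1)
= 1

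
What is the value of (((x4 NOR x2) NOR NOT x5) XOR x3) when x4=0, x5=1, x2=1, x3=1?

Substituting: (((0 NOR 1) NOR NOT 1) XOR 1)
= 0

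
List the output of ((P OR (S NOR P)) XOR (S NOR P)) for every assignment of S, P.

S | P | Output
--------------
0 | 0 | 0
0 | 1 | 1
1 | 0 | 0
1 | 1 | 1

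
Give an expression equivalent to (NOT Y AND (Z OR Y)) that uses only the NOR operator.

(((Y NOR Y) NOR (Y NOR Y)) NOR (((Z NOR Y) NOR (Z NOR Y)) NOR ((Z NOR Y) NOR (Z NOR Y))))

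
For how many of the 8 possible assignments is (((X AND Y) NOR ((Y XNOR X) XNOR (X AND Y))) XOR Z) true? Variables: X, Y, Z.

Satisfying assignments: (0,0,0), (0,1,1), (1,0,1), (1,1,1)
Count: 4 out of 8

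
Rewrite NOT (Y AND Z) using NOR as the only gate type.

(((Y NOR Y) NOR (Z NOR Z)) NOR ((Y NOR Y) NOR (Z NOR Z)))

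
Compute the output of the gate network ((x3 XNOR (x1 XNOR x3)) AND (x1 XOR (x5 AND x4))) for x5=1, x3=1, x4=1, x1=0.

Substituting: ((1 XNOR (0 XNOR 1)) AND (0 XOR (1 AND 1)))
= 0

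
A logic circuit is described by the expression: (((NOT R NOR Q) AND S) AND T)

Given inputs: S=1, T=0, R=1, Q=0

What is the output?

Substituting: (((NOT 1 NOR 0) AND 1) AND 0)
= 0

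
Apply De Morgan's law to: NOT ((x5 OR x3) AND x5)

NOT (x5 OR x3) OR NOT x5
De Morgan's: NOT(AND of terms) = OR of negations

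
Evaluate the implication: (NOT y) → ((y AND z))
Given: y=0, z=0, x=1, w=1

Antecedent (NOT y) = 1; consequent ((y AND z)) = 0.
1 → 0 = 0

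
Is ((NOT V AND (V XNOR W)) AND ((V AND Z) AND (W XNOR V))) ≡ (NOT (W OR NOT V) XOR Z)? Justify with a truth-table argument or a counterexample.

No. Counterexample: with W=0, Z=0, V=1, Expression 1 = 0 but Expression 2 = 1.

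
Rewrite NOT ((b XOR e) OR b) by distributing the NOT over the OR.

NOT (b XOR e) AND NOT b
De Morgan's: NOT(OR of terms) = AND of negations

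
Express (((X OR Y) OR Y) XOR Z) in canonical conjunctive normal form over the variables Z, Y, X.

(Z OR Y OR X) AND (NOT Z OR Y OR NOT X) AND (NOT Z OR NOT Y OR X) AND (NOT Z OR NOT Y OR NOT X)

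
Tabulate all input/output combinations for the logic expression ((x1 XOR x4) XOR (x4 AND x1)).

x4 | x1 | Output
----------------
0 | 0 | 0
0 | 1 | 1
1 | 0 | 1
1 | 1 | 1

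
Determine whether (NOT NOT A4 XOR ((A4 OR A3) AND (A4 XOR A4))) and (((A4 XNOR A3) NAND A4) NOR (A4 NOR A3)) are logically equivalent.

No. Counterexample: with A3=0, A4=1, Expression 1 = 1 but Expression 2 = 0.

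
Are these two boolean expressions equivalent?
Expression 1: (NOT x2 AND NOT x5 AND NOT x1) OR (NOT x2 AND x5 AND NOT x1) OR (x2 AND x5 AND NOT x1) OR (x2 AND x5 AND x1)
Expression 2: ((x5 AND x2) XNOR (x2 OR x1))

Yes, they are equivalent — the two output columns agree on all 8 assignments:
x2 | x5 | x1 | Expression 1 | Expression 2
------------------------------------------
0 | 0 | 0 | 1 | 1
0 | 0 | 1 | 0 | 0
0 | 1 | 0 | 1 | 1
0 | 1 | 1 | 0 | 0
1 | 0 | 0 | 0 | 0
1 | 0 | 1 | 0 | 0
1 | 1 | 0 | 1 | 1
1 | 1 | 1 | 1 | 1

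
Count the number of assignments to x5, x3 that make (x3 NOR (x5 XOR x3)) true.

Satisfying assignments: (0,0)
Count: 1 out of 4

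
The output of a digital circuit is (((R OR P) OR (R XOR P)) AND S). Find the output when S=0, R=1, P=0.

Substituting: (((1 OR 0) OR (1 XOR 0)) AND 0)
= 0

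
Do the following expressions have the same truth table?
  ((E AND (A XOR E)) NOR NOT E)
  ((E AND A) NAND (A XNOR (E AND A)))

No. Counterexample: with A=0, E=0, Expression 1 = 0 but Expression 2 = 1.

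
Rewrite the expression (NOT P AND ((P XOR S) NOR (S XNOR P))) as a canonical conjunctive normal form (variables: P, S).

(P OR S) AND (P OR NOT S) AND (NOT P OR S) AND (NOT P OR NOT S)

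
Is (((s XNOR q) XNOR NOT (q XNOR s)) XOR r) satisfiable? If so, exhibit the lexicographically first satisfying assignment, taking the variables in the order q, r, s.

q=0, r=1, s=0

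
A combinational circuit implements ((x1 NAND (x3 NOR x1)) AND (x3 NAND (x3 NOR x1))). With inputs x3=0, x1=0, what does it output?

Substituting: ((0 NAND (0 NOR 0)) AND (0 NAND (0 NOR 0)))
= 1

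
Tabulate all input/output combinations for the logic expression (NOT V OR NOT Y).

V | Y | Output
--------------
0 | 0 | 1
0 | 1 | 1
1 | 0 | 1
1 | 1 | 0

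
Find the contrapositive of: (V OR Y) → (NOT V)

Contrapositive: V → NOT (V OR Y)
Note: A statement and its contrapositive are logically equivalent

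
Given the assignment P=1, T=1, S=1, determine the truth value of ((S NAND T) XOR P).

Substituting: ((1 NAND 1) XOR 1)
= 1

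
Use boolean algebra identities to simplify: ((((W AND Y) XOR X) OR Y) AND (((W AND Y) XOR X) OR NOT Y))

By distribution ((E OR v) AND (E OR NOT v) = E):
= ((W AND Y) XOR X)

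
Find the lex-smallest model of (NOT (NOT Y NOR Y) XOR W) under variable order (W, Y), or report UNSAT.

W=0, Y=0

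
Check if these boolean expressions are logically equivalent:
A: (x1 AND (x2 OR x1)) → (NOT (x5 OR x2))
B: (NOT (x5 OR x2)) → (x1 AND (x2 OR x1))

No, Converse is not equivalent to original (counterexample: x2=0, x1=0, x5=0)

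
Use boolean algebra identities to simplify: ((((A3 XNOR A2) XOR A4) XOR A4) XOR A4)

By XOR self-cancellation ((E XOR v) XOR v = E):
= ((A3 XNOR A2) XOR A4)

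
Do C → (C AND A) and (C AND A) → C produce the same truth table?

No, Converse is not equivalent to original (counterexample: C=1, A=0)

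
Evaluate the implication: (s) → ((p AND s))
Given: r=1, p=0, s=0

Antecedent (s) = 0; consequent ((p AND s)) = 0.
0 → 0 = 1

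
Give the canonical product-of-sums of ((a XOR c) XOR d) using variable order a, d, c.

ΠM(0, 3, 5, 6) = (a OR d OR c) AND (a OR NOT d OR NOT c) AND (NOT a OR d OR NOT c) AND (NOT a OR NOT d OR c)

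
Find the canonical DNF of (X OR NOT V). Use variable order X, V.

(NOT X AND NOT V) OR (X AND NOT V) OR (X AND V)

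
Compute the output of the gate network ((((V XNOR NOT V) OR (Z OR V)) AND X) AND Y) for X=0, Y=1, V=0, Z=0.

Substituting: ((((0 XNOR NOT 0) OR (0 OR 0)) AND 0) AND 1)
= 0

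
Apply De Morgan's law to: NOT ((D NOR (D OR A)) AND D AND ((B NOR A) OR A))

NOT (D NOR (D OR A)) OR NOT D OR NOT ((B NOR A) OR A)
De Morgan's: NOT(AND of terms) = OR of negations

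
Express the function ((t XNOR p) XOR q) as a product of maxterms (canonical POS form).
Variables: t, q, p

ΠM(1, 2, 4, 7) = (t OR q OR NOT p) AND (t OR NOT q OR p) AND (NOT t OR q OR p) AND (NOT t OR NOT q OR NOT p)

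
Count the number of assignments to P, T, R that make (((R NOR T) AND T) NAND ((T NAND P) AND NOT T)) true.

Satisfying assignments: (0,0,0), (0,0,1), (0,1,0), (0,1,1), (1,0,0), (1,0,1), (1,1,0), (1,1,1)
Count: 8 out of 8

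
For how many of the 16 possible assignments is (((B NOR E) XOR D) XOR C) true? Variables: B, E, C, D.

Satisfying assignments: (0,0,0,0), (0,0,1,1), (0,1,0,1), (0,1,1,0), (1,0,0,1), (1,0,1,0), (1,1,0,1), (1,1,1,0)
Count: 8 out of 16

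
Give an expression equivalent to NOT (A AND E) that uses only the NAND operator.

(((A NAND E) NAND (A NAND E)) NAND ((A NAND E) NAND (A NAND E)))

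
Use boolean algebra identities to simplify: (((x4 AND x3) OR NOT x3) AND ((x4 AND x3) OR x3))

By distribution ((E OR v) AND (E OR NOT v) = E):
= (x4 AND x3)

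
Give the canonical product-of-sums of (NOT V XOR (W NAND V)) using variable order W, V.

ΠM(0, 2, 3) = (W OR V) AND (NOT W OR V) AND (NOT W OR NOT V)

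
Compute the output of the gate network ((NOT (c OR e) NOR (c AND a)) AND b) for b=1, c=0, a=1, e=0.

Substituting: ((NOT (0 OR 0) NOR (0 AND 1)) AND 1)
= 0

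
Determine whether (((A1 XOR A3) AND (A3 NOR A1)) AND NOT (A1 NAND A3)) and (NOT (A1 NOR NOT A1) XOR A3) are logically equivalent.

No. Counterexample: with A1=0, A3=0, Expression 1 = 0 but Expression 2 = 1.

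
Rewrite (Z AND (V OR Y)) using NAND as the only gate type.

((Z NAND ((V NAND V) NAND (Y NAND Y))) NAND (Z NAND ((V NAND V) NAND (Y NAND Y))))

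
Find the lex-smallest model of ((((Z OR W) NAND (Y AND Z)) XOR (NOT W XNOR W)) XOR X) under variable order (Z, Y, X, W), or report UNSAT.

Z=0, Y=0, X=0, W=0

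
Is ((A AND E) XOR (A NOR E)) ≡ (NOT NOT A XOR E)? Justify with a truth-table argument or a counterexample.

No. Counterexample: with A=0, E=0, Expression 1 = 1 but Expression 2 = 0.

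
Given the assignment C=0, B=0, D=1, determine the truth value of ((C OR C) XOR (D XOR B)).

Substituting: ((0 OR 0) XOR (1 XOR 0))
= 1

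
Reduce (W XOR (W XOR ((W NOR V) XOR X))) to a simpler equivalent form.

By XOR self-cancellation ((E XOR v) XOR v = E):
= ((W NOR V) XOR X)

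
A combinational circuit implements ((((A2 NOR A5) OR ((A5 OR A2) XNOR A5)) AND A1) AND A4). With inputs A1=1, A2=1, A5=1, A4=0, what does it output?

Substituting: ((((1 NOR 1) OR ((1 OR 1) XNOR 1)) AND 1) AND 0)
= 0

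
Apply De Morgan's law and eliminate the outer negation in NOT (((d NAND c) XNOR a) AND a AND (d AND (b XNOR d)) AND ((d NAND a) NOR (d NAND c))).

NOT ((d NAND c) XNOR a) OR NOT a OR NOT (d AND (b XNOR d)) OR NOT ((d NAND a) NOR (d NAND c))
De Morgan's: NOT(AND of terms) = OR of negations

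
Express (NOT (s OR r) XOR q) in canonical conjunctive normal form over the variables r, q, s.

(r OR q OR NOT s) AND (r OR NOT q OR s) AND (NOT r OR q OR s) AND (NOT r OR q OR NOT s)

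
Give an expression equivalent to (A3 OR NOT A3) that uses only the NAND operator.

((A3 NAND A3) NAND ((A3 NAND A3) NAND (A3 NAND A3)))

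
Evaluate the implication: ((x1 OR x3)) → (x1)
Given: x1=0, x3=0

Antecedent ((x1 OR x3)) = 0; consequent (x1) = 0.
0 → 0 = 1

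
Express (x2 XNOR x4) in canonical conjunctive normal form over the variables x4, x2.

(x4 OR NOT x2) AND (NOT x4 OR x2)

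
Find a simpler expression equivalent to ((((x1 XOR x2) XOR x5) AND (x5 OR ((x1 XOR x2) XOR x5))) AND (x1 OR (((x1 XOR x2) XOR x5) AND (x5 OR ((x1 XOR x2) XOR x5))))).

By absorption (E AND (E OR v) = E) then absorption (E AND (E OR v) = E):
= ((x1 XOR x2) XOR x5)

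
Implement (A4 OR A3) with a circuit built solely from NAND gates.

((A4 NAND A4) NAND (A3 NAND A3))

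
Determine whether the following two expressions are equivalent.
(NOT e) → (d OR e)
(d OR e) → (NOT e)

No, Converse is not equivalent to original (counterexample: e=0, d=0)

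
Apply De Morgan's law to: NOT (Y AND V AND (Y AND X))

NOT Y OR NOT V OR NOT (Y AND X)
De Morgan's: NOT(AND of terms) = OR of negations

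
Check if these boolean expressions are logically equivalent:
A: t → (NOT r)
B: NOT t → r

No, Inverse is not equivalent to original (counterexample: q=0, r=0, t=0)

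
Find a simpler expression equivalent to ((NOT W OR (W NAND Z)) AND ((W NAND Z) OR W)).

By distribution ((E OR v) AND (E OR NOT v) = E):
= (W NAND Z)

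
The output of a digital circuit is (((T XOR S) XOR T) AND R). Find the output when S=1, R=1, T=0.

Substituting: (((0 XOR 1) XOR 0) AND 1)
= 1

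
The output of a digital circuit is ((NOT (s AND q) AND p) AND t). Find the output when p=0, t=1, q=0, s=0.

Substituting: ((NOT (0 AND 0) AND 0) AND 1)
= 0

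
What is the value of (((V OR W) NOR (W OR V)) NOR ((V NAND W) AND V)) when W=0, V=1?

Substituting: (((1 OR 0) NOR (0 OR 1)) NOR ((1 NAND 0) AND 1))
= 0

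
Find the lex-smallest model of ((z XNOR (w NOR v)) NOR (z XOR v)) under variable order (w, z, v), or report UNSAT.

w=0, z=0, v=0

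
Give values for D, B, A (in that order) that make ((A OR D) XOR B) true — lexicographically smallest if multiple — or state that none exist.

D=0, B=0, A=1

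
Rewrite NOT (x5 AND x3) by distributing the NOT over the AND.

NOT x5 OR NOT x3
De Morgan's: NOT(AND of terms) = OR of negations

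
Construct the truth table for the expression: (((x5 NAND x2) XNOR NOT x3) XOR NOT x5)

x3 | x5 | x2 | Output
---------------------
0 | 0 | 0 | 0
0 | 0 | 1 | 0
0 | 1 | 0 | 1
0 | 1 | 1 | 0
1 | 0 | 0 | 1
1 | 0 | 1 | 1
1 | 1 | 0 | 0
1 | 1 | 1 | 1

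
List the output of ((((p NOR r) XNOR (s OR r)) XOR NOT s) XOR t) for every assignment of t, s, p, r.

t | s | p | r | Output
----------------------
0 | 0 | 0 | 0 | 1
0 | 0 | 0 | 1 | 1
0 | 0 | 1 | 0 | 0
0 | 0 | 1 | 1 | 1
0 | 1 | 0 | 0 | 1
0 | 1 | 0 | 1 | 0
0 | 1 | 1 | 0 | 0
0 | 1 | 1 | 1 | 0
1 | 0 | 0 | 0 | 0
1 | 0 | 0 | 1 | 0
1 | 0 | 1 | 0 | 1
1 | 0 | 1 | 1 | 0
1 | 1 | 0 | 0 | 0
1 | 1 | 0 | 1 | 1
1 | 1 | 1 | 0 | 1
1 | 1 | 1 | 1 | 1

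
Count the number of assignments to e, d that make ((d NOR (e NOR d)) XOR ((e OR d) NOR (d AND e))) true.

Satisfying assignments: (0,0), (1,0)
Count: 2 out of 4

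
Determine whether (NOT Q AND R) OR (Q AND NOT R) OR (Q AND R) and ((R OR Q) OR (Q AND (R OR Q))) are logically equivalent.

Yes, they are equivalent — the two output columns agree on all 4 assignments:
Q | R | Expression 1 | Expression 2
-----------------------------------
0 | 0 | 0 | 0
0 | 1 | 1 | 1
1 | 0 | 1 | 1
1 | 1 | 1 | 1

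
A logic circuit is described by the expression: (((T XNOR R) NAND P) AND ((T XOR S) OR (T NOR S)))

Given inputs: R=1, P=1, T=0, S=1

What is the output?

Substituting: (((0 XNOR 1) NAND 1) AND ((0 XOR 1) OR (0 NOR 1)))
= 1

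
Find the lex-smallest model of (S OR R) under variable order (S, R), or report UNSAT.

S=0, R=1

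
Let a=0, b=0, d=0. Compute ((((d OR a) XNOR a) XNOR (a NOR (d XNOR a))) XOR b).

Substituting: ((((0 OR 0) XNOR 0) XNOR (0 NOR (0 XNOR 0))) XOR 0)
= 0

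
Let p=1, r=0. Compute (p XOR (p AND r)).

Substituting: (1 XOR (1 AND 0))
= 1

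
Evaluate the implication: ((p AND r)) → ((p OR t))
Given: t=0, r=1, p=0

Antecedent ((p AND r)) = 0; consequent ((p OR t)) = 0.
0 → 0 = 1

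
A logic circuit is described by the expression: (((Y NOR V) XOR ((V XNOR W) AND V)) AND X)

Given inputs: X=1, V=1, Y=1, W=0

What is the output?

Substituting: (((1 NOR 1) XOR ((1 XNOR 0) AND 1)) AND 1)
= 0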